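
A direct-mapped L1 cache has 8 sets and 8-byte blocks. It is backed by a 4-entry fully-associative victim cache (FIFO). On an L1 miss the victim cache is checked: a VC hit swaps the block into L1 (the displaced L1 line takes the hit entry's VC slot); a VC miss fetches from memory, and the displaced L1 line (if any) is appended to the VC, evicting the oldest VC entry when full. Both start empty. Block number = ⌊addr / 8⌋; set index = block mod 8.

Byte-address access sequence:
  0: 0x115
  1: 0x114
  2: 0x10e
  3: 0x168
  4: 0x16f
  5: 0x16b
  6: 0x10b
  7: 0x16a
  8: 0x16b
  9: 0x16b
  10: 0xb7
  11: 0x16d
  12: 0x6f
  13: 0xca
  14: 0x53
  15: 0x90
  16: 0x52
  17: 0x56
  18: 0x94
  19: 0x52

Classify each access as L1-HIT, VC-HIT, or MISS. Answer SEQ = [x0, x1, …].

0: 0x115 (blk 34, set 2) → MISS  vc=[]
1: 0x114 (blk 34, set 2) → L1-HIT  vc=[]
2: 0x10e (blk 33, set 1) → MISS  vc=[]
3: 0x168 (blk 45, set 5) → MISS  vc=[]
4: 0x16f (blk 45, set 5) → L1-HIT  vc=[]
5: 0x16b (blk 45, set 5) → L1-HIT  vc=[]
6: 0x10b (blk 33, set 1) → L1-HIT  vc=[]
7: 0x16a (blk 45, set 5) → L1-HIT  vc=[]
8: 0x16b (blk 45, set 5) → L1-HIT  vc=[]
9: 0x16b (blk 45, set 5) → L1-HIT  vc=[]
10: 0xb7 (blk 22, set 6) → MISS  vc=[]
11: 0x16d (blk 45, set 5) → L1-HIT  vc=[]
12: 0x6f (blk 13, set 5) → MISS  vc=[45]
13: 0xca (blk 25, set 1) → MISS  vc=[45, 33]
14: 0x53 (blk 10, set 2) → MISS  vc=[45, 33, 34]
15: 0x90 (blk 18, set 2) → MISS  vc=[45, 33, 34, 10]
16: 0x52 (blk 10, set 2) → VC-HIT  vc=[45, 33, 34, 18]
17: 0x56 (blk 10, set 2) → L1-HIT  vc=[45, 33, 34, 18]
18: 0x94 (blk 18, set 2) → VC-HIT  vc=[45, 33, 34, 10]
19: 0x52 (blk 10, set 2) → VC-HIT  vc=[45, 33, 34, 18]

SEQ = [MISS, L1-HIT, MISS, MISS, L1-HIT, L1-HIT, L1-HIT, L1-HIT, L1-HIT, L1-HIT, MISS, L1-HIT, MISS, MISS, MISS, MISS, VC-HIT, L1-HIT, VC-HIT, VC-HIT]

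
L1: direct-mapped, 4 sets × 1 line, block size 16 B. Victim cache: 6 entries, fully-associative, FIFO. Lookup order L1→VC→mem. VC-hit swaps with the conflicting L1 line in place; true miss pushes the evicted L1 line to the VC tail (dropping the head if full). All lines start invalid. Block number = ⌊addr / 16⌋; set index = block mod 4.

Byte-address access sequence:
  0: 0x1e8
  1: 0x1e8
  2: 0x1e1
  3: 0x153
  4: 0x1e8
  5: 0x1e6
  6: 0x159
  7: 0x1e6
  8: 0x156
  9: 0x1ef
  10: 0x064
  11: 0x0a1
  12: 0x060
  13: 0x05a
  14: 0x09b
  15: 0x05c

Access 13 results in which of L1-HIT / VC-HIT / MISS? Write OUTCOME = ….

0: 0x1e8 (blk 30, set 2) → MISS  vc=[]
1: 0x1e8 (blk 30, set 2) → L1-HIT  vc=[]
2: 0x1e1 (blk 30, set 2) → L1-HIT  vc=[]
3: 0x153 (blk 21, set 1) → MISS  vc=[]
4: 0x1e8 (blk 30, set 2) → L1-HIT  vc=[]
5: 0x1e6 (blk 30, set 2) → L1-HIT  vc=[]
6: 0x159 (blk 21, set 1) → L1-HIT  vc=[]
7: 0x1e6 (blk 30, set 2) → L1-HIT  vc=[]
8: 0x156 (blk 21, set 1) → L1-HIT  vc=[]
9: 0x1ef (blk 30, set 2) → L1-HIT  vc=[]
10: 0x64 (blk 6, set 2) → MISS  vc=[30]
11: 0xa1 (blk 10, set 2) → MISS  vc=[30, 6]
12: 0x60 (blk 6, set 2) → VC-HIT  vc=[30, 10]
13: 0x5a (blk 5, set 1) → MISS  vc=[30, 10, 21]
14: 0x9b (blk 9, set 1) → MISS  vc=[30, 10, 21, 5]
15: 0x5c (blk 5, set 1) → VC-HIT  vc=[30, 10, 21, 9]

OUTCOME = MISS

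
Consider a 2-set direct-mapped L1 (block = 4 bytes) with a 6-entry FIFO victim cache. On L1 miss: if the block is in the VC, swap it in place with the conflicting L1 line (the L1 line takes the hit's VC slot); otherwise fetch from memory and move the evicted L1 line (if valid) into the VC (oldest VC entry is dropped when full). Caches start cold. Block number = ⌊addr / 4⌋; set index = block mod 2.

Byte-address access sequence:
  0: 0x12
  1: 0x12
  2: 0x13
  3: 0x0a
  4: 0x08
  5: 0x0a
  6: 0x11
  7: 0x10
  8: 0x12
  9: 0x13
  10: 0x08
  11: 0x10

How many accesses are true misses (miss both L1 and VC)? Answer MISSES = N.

0: 0x12 (blk 4, set 0) → MISS  vc=[]
1: 0x12 (blk 4, set 0) → L1-HIT  vc=[]
2: 0x13 (blk 4, set 0) → L1-HIT  vc=[]
3: 0xa (blk 2, set 0) → MISS  vc=[4]
4: 0x8 (blk 2, set 0) → L1-HIT  vc=[4]
5: 0xa (blk 2, set 0) → L1-HIT  vc=[4]
6: 0x11 (blk 4, set 0) → VC-HIT  vc=[2]
7: 0x10 (blk 4, set 0) → L1-HIT  vc=[2]
8: 0x12 (blk 4, set 0) → L1-HIT  vc=[2]
9: 0x13 (blk 4, set 0) → L1-HIT  vc=[2]
10: 0x8 (blk 2, set 0) → VC-HIT  vc=[4]
11: 0x10 (blk 4, set 0) → VC-HIT  vc=[2]

MISSES = 2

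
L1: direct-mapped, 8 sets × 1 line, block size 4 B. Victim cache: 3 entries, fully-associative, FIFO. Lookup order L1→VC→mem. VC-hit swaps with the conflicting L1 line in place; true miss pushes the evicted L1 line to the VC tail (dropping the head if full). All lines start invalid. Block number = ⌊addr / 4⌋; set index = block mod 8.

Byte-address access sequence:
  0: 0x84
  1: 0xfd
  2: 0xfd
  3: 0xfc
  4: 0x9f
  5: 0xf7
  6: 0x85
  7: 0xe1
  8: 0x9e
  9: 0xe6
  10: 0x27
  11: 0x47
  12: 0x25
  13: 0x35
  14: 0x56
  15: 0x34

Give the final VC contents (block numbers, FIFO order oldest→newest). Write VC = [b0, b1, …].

  [0] addr=0x84 blk=33 s=1: MISS | VC []
  [1] addr=0xfd blk=63 s=7: MISS | VC []
  [2] addr=0xfd blk=63 s=7: L1-HIT | VC []
  [3] addr=0xfc blk=63 s=7: L1-HIT | VC []
  [4] addr=0x9f blk=39 s=7: MISS | VC [63]
  [5] addr=0xf7 blk=61 s=5: MISS | VC [63]
  [6] addr=0x85 blk=33 s=1: L1-HIT | VC [63]
  [7] addr=0xe1 blk=56 s=0: MISS | VC [63]
  [8] addr=0x9e blk=39 s=7: L1-HIT | VC [63]
  [9] addr=0xe6 blk=57 s=1: MISS | VC [63, 33]
  [10] addr=0x27 blk=9 s=1: MISS | VC [63, 33, 57]
  [11] addr=0x47 blk=17 s=1: MISS | VC [33, 57, 9]
  [12] addr=0x25 blk=9 s=1: VC-HIT | VC [33, 57, 17]
  [13] addr=0x35 blk=13 s=5: MISS | VC [57, 17, 61]
  [14] addr=0x56 blk=21 s=5: MISS | VC [17, 61, 13]
  [15] addr=0x34 blk=13 s=5: VC-HIT | VC [17, 61, 21]

VC = [17, 61, 21]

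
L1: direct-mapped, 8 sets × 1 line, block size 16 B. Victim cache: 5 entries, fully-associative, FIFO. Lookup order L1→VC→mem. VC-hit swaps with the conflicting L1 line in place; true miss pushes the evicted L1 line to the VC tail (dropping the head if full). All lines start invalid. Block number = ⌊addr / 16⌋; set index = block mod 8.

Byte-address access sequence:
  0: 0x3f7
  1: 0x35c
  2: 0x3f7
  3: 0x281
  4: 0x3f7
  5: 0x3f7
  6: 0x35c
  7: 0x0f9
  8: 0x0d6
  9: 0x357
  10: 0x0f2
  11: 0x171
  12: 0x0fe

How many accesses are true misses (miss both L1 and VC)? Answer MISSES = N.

0: 0x3f7 (blk 63, set 7) → MISS  vc=[]
1: 0x35c (blk 53, set 5) → MISS  vc=[]
2: 0x3f7 (blk 63, set 7) → L1-HIT  vc=[]
3: 0x281 (blk 40, set 0) → MISS  vc=[]
4: 0x3f7 (blk 63, set 7) → L1-HIT  vc=[]
5: 0x3f7 (blk 63, set 7) → L1-HIT  vc=[]
6: 0x35c (blk 53, set 5) → L1-HIT  vc=[]
7: 0xf9 (blk 15, set 7) → MISS  vc=[63]
8: 0xd6 (blk 13, set 5) → MISS  vc=[63, 53]
9: 0x357 (blk 53, set 5) → VC-HIT  vc=[63, 13]
10: 0xf2 (blk 15, set 7) → L1-HIT  vc=[63, 13]
11: 0x171 (blk 23, set 7) → MISS  vc=[63, 13, 15]
12: 0xfe (blk 15, set 7) → VC-HIT  vc=[63, 13, 23]

MISSES = 6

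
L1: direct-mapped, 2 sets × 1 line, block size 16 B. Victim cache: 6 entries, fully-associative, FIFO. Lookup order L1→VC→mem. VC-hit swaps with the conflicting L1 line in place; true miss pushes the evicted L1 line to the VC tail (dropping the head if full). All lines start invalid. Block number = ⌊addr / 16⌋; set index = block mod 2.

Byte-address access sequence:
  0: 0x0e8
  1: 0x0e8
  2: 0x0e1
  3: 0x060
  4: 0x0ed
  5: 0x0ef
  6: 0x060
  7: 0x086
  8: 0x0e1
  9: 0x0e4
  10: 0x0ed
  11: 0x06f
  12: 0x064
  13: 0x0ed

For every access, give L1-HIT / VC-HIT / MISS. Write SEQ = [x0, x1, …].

#0 0xe8→b14/s0 MISS; vc=[]
#1 0xe8→b14/s0 L1-HIT; vc=[]
#2 0xe1→b14/s0 L1-HIT; vc=[]
#3 0x60→b6/s0 MISS; vc=[14]
#4 0xed→b14/s0 VC-HIT; vc=[6]
#5 0xef→b14/s0 L1-HIT; vc=[6]
#6 0x60→b6/s0 VC-HIT; vc=[14]
#7 0x86→b8/s0 MISS; vc=[14,6]
#8 0xe1→b14/s0 VC-HIT; vc=[8,6]
#9 0xe4→b14/s0 L1-HIT; vc=[8,6]
#10 0xed→b14/s0 L1-HIT; vc=[8,6]
#11 0x6f→b6/s0 VC-HIT; vc=[8,14]
#12 0x64→b6/s0 L1-HIT; vc=[8,14]
#13 0xed→b14/s0 VC-HIT; vc=[8,6]

SEQ = [MISS, L1-HIT, L1-HIT, MISS, VC-HIT, L1-HIT, VC-HIT, MISS, VC-HIT, L1-HIT, L1-HIT, VC-HIT, L1-HIT, VC-HIT]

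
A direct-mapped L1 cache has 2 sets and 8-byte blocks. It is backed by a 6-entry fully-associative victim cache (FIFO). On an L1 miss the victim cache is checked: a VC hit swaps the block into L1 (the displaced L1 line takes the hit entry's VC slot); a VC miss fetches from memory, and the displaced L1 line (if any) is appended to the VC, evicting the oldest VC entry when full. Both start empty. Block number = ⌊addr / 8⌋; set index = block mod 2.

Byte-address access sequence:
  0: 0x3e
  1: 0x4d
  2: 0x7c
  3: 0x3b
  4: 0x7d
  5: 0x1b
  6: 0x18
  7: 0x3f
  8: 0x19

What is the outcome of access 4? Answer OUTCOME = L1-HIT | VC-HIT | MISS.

OUTCOME = VC-HIT

#0 0x3e→b7/s1 MISS; vc=[]
#1 0x4d→b9/s1 MISS; vc=[7]
#2 0x7c→b15/s1 MISS; vc=[7,9]
#3 0x3b→b7/s1 VC-HIT; vc=[15,9]
#4 0x7d→b15/s1 VC-HIT; vc=[7,9]
#5 0x1b→b3/s1 MISS; vc=[7,9,15]
#6 0x18→b3/s1 L1-HIT; vc=[7,9,15]
#7 0x3f→b7/s1 VC-HIT; vc=[3,9,15]
#8 0x19→b3/s1 VC-HIT; vc=[7,9,15]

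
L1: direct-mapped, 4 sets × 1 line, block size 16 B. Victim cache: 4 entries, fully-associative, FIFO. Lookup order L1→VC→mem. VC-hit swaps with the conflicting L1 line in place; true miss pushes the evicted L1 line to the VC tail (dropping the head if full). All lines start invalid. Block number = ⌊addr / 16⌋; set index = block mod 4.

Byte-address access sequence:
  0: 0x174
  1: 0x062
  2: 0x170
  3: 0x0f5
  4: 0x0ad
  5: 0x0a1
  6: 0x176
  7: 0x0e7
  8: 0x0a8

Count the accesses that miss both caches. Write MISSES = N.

MISSES = 5

  [0] addr=0x174 blk=23 s=3: MISS | VC []
  [1] addr=0x62 blk=6 s=2: MISS | VC []
  [2] addr=0x170 blk=23 s=3: L1-HIT | VC []
  [3] addr=0xf5 blk=15 s=3: MISS | VC [23]
  [4] addr=0xad blk=10 s=2: MISS | VC [23, 6]
  [5] addr=0xa1 blk=10 s=2: L1-HIT | VC [23, 6]
  [6] addr=0x176 blk=23 s=3: VC-HIT | VC [15, 6]
  [7] addr=0xe7 blk=14 s=2: MISS | VC [15, 6, 10]
  [8] addr=0xa8 blk=10 s=2: VC-HIT | VC [15, 6, 14]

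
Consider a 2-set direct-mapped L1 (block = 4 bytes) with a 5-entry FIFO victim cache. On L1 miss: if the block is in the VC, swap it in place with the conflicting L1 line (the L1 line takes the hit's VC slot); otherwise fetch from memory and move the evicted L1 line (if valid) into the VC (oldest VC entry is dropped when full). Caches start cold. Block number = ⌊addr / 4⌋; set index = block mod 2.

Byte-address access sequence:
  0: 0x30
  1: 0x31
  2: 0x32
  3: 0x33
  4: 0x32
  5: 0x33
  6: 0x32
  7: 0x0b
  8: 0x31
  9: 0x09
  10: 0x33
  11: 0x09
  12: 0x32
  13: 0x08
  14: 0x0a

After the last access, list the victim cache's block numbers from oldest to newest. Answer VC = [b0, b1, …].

0: 0x30 (blk 12, set 0) → MISS  vc=[]
1: 0x31 (blk 12, set 0) → L1-HIT  vc=[]
2: 0x32 (blk 12, set 0) → L1-HIT  vc=[]
3: 0x33 (blk 12, set 0) → L1-HIT  vc=[]
4: 0x32 (blk 12, set 0) → L1-HIT  vc=[]
5: 0x33 (blk 12, set 0) → L1-HIT  vc=[]
6: 0x32 (blk 12, set 0) → L1-HIT  vc=[]
7: 0xb (blk 2, set 0) → MISS  vc=[12]
8: 0x31 (blk 12, set 0) → VC-HIT  vc=[2]
9: 0x9 (blk 2, set 0) → VC-HIT  vc=[12]
10: 0x33 (blk 12, set 0) → VC-HIT  vc=[2]
11: 0x9 (blk 2, set 0) → VC-HIT  vc=[12]
12: 0x32 (blk 12, set 0) → VC-HIT  vc=[2]
13: 0x8 (blk 2, set 0) → VC-HIT  vc=[12]
14: 0xa (blk 2, set 0) → L1-HIT  vc=[12]

VC = [12]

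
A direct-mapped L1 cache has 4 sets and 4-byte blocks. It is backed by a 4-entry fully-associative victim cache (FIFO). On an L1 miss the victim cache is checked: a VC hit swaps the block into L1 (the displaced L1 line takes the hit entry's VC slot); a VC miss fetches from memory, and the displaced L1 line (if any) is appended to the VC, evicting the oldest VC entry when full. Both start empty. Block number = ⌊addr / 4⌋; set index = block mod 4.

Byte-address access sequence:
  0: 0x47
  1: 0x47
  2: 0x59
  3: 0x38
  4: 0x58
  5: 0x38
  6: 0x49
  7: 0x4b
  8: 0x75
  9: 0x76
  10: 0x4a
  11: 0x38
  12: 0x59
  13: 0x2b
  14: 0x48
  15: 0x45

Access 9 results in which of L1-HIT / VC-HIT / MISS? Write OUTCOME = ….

#0 0x47→b17/s1 MISS; vc=[]
#1 0x47→b17/s1 L1-HIT; vc=[]
#2 0x59→b22/s2 MISS; vc=[]
#3 0x38→b14/s2 MISS; vc=[22]
#4 0x58→b22/s2 VC-HIT; vc=[14]
#5 0x38→b14/s2 VC-HIT; vc=[22]
#6 0x49→b18/s2 MISS; vc=[22,14]
#7 0x4b→b18/s2 L1-HIT; vc=[22,14]
#8 0x75→b29/s1 MISS; vc=[22,14,17]
#9 0x76→b29/s1 L1-HIT; vc=[22,14,17]
#10 0x4a→b18/s2 L1-HIT; vc=[22,14,17]
#11 0x38→b14/s2 VC-HIT; vc=[22,18,17]
#12 0x59→b22/s2 VC-HIT; vc=[14,18,17]
#13 0x2b→b10/s2 MISS; vc=[14,18,17,22]
#14 0x48→b18/s2 VC-HIT; vc=[14,10,17,22]
#15 0x45→b17/s1 VC-HIT; vc=[14,10,29,22]

OUTCOME = L1-HIT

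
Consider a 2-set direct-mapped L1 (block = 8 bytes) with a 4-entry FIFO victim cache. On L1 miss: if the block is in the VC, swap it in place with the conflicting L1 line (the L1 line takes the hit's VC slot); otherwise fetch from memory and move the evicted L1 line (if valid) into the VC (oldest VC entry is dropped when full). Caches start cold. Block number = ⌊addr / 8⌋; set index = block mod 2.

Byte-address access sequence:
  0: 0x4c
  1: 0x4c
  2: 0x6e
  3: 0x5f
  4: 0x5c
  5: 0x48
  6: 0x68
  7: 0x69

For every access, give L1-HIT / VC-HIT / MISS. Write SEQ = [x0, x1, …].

SEQ = [MISS, L1-HIT, MISS, MISS, L1-HIT, VC-HIT, VC-HIT, L1-HIT]

0: 0x4c (blk 9, set 1) → MISS  vc=[]
1: 0x4c (blk 9, set 1) → L1-HIT  vc=[]
2: 0x6e (blk 13, set 1) → MISS  vc=[9]
3: 0x5f (blk 11, set 1) → MISS  vc=[9, 13]
4: 0x5c (blk 11, set 1) → L1-HIT  vc=[9, 13]
5: 0x48 (blk 9, set 1) → VC-HIT  vc=[11, 13]
6: 0x68 (blk 13, set 1) → VC-HIT  vc=[11, 9]
7: 0x69 (blk 13, set 1) → L1-HIT  vc=[11, 9]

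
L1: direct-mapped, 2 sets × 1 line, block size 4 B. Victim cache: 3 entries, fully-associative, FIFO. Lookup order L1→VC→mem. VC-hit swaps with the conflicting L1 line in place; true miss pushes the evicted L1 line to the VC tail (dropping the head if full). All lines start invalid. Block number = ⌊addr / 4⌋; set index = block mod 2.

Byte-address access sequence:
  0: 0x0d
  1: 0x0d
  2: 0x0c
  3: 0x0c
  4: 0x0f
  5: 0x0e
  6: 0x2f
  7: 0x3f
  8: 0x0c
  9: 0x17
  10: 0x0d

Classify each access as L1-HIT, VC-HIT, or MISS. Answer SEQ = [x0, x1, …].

SEQ = [MISS, L1-HIT, L1-HIT, L1-HIT, L1-HIT, L1-HIT, MISS, MISS, VC-HIT, MISS, VC-HIT]

0: 0xd (blk 3, set 1) → MISS  vc=[]
1: 0xd (blk 3, set 1) → L1-HIT  vc=[]
2: 0xc (blk 3, set 1) → L1-HIT  vc=[]
3: 0xc (blk 3, set 1) → L1-HIT  vc=[]
4: 0xf (blk 3, set 1) → L1-HIT  vc=[]
5: 0xe (blk 3, set 1) → L1-HIT  vc=[]
6: 0x2f (blk 11, set 1) → MISS  vc=[3]
7: 0x3f (blk 15, set 1) → MISS  vc=[3, 11]
8: 0xc (blk 3, set 1) → VC-HIT  vc=[15, 11]
9: 0x17 (blk 5, set 1) → MISS  vc=[15, 11, 3]
10: 0xd (blk 3, set 1) → VC-HIT  vc=[15, 11, 5]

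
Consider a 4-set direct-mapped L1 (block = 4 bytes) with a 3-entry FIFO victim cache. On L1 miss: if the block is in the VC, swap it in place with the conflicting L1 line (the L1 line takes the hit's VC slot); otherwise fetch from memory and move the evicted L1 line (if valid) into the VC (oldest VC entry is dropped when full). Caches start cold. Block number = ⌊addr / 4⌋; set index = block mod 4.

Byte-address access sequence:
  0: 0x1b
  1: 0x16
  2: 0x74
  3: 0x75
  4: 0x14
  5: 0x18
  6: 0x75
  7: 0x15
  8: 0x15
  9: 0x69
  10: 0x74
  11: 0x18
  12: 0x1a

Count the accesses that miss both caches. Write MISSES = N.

  [0] addr=0x1b blk=6 s=2: MISS | VC []
  [1] addr=0x16 blk=5 s=1: MISS | VC []
  [2] addr=0x74 blk=29 s=1: MISS | VC [5]
  [3] addr=0x75 blk=29 s=1: L1-HIT | VC [5]
  [4] addr=0x14 blk=5 s=1: VC-HIT | VC [29]
  [5] addr=0x18 blk=6 s=2: L1-HIT | VC [29]
  [6] addr=0x75 blk=29 s=1: VC-HIT | VC [5]
  [7] addr=0x15 blk=5 s=1: VC-HIT | VC [29]
  [8] addr=0x15 blk=5 s=1: L1-HIT | VC [29]
  [9] addr=0x69 blk=26 s=2: MISS | VC [29, 6]
  [10] addr=0x74 blk=29 s=1: VC-HIT | VC [5, 6]
  [11] addr=0x18 blk=6 s=2: VC-HIT | VC [5, 26]
  [12] addr=0x1a blk=6 s=2: L1-HIT | VC [5, 26]

MISSES = 4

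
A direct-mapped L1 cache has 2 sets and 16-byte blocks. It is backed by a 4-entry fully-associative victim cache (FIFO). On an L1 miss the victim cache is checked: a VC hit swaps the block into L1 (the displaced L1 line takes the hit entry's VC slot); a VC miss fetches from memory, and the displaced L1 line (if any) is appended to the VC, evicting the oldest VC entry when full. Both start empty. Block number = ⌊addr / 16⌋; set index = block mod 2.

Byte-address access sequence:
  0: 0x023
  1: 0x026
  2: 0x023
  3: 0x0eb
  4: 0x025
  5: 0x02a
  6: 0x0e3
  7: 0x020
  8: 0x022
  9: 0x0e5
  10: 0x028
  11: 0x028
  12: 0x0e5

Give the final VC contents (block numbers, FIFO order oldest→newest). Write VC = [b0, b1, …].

0: 0x23 (blk 2, set 0) → MISS  vc=[]
1: 0x26 (blk 2, set 0) → L1-HIT  vc=[]
2: 0x23 (blk 2, set 0) → L1-HIT  vc=[]
3: 0xeb (blk 14, set 0) → MISS  vc=[2]
4: 0x25 (blk 2, set 0) → VC-HIT  vc=[14]
5: 0x2a (blk 2, set 0) → L1-HIT  vc=[14]
6: 0xe3 (blk 14, set 0) → VC-HIT  vc=[2]
7: 0x20 (blk 2, set 0) → VC-HIT  vc=[14]
8: 0x22 (blk 2, set 0) → L1-HIT  vc=[14]
9: 0xe5 (blk 14, set 0) → VC-HIT  vc=[2]
10: 0x28 (blk 2, set 0) → VC-HIT  vc=[14]
11: 0x28 (blk 2, set 0) → L1-HIT  vc=[14]
12: 0xe5 (blk 14, set 0) → VC-HIT  vc=[2]

VC = [2]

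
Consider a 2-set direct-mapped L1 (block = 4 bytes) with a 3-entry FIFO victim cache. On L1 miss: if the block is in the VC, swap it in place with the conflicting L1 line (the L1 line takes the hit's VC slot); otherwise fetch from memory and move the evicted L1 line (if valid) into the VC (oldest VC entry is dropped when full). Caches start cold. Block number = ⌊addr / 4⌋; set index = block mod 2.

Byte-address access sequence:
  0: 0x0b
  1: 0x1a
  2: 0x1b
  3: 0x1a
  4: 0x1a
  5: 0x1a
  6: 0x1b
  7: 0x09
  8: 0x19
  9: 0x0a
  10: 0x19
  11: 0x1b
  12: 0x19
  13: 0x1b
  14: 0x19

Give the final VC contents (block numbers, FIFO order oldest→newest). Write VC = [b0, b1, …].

  [0] addr=0xb blk=2 s=0: MISS | VC []
  [1] addr=0x1a blk=6 s=0: MISS | VC [2]
  [2] addr=0x1b blk=6 s=0: L1-HIT | VC [2]
  [3] addr=0x1a blk=6 s=0: L1-HIT | VC [2]
  [4] addr=0x1a blk=6 s=0: L1-HIT | VC [2]
  [5] addr=0x1a blk=6 s=0: L1-HIT | VC [2]
  [6] addr=0x1b blk=6 s=0: L1-HIT | VC [2]
  [7] addr=0x9 blk=2 s=0: VC-HIT | VC [6]
  [8] addr=0x19 blk=6 s=0: VC-HIT | VC [2]
  [9] addr=0xa blk=2 s=0: VC-HIT | VC [6]
  [10] addr=0x19 blk=6 s=0: VC-HIT | VC [2]
  [11] addr=0x1b blk=6 s=0: L1-HIT | VC [2]
  [12] addr=0x19 blk=6 s=0: L1-HIT | VC [2]
  [13] addr=0x1b blk=6 s=0: L1-HIT | VC [2]
  [14] addr=0x19 blk=6 s=0: L1-HIT | VC [2]

VC = [2]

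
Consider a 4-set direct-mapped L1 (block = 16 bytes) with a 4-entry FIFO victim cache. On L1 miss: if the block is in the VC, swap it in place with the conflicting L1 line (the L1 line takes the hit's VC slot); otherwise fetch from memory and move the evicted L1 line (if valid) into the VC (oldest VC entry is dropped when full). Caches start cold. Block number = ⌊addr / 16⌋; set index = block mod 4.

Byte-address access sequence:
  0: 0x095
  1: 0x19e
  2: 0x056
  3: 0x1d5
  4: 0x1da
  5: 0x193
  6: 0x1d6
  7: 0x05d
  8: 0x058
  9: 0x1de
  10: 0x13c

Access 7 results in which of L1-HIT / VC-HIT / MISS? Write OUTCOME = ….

  [0] addr=0x95 blk=9 s=1: MISS | VC []
  [1] addr=0x19e blk=25 s=1: MISS | VC [9]
  [2] addr=0x56 blk=5 s=1: MISS | VC [9, 25]
  [3] addr=0x1d5 blk=29 s=1: MISS | VC [9, 25, 5]
  [4] addr=0x1da blk=29 s=1: L1-HIT | VC [9, 25, 5]
  [5] addr=0x193 blk=25 s=1: VC-HIT | VC [9, 29, 5]
  [6] addr=0x1d6 blk=29 s=1: VC-HIT | VC [9, 25, 5]
  [7] addr=0x5d blk=5 s=1: VC-HIT | VC [9, 25, 29]
  [8] addr=0x58 blk=5 s=1: L1-HIT | VC [9, 25, 29]
  [9] addr=0x1de blk=29 s=1: VC-HIT | VC [9, 25, 5]
  [10] addr=0x13c blk=19 s=3: MISS | VC [9, 25, 5]

OUTCOME = VC-HIT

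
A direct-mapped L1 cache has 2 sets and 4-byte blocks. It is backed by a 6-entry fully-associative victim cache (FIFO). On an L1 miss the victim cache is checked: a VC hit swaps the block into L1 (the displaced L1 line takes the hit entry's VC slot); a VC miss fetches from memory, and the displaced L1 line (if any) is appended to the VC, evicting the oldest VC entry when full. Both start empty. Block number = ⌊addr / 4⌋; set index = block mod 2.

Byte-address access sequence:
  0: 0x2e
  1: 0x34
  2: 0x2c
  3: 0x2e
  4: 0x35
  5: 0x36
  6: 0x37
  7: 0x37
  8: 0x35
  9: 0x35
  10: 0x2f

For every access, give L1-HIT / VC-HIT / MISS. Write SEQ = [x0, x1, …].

SEQ = [MISS, MISS, VC-HIT, L1-HIT, VC-HIT, L1-HIT, L1-HIT, L1-HIT, L1-HIT, L1-HIT, VC-HIT]

0: 0x2e (blk 11, set 1) → MISS  vc=[]
1: 0x34 (blk 13, set 1) → MISS  vc=[11]
2: 0x2c (blk 11, set 1) → VC-HIT  vc=[13]
3: 0x2e (blk 11, set 1) → L1-HIT  vc=[13]
4: 0x35 (blk 13, set 1) → VC-HIT  vc=[11]
5: 0x36 (blk 13, set 1) → L1-HIT  vc=[11]
6: 0x37 (blk 13, set 1) → L1-HIT  vc=[11]
7: 0x37 (blk 13, set 1) → L1-HIT  vc=[11]
8: 0x35 (blk 13, set 1) → L1-HIT  vc=[11]
9: 0x35 (blk 13, set 1) → L1-HIT  vc=[11]
10: 0x2f (blk 11, set 1) → VC-HIT  vc=[13]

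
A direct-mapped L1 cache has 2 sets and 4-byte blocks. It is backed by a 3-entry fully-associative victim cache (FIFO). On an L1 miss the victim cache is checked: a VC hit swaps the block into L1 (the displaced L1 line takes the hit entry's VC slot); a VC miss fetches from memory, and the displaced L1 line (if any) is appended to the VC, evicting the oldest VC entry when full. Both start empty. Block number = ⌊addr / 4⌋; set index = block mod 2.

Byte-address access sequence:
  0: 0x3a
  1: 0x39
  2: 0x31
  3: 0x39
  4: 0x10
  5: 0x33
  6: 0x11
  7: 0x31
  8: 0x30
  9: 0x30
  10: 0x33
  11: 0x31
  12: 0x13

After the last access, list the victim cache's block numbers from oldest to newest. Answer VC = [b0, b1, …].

  [0] addr=0x3a blk=14 s=0: MISS | VC []
  [1] addr=0x39 blk=14 s=0: L1-HIT | VC []
  [2] addr=0x31 blk=12 s=0: MISS | VC [14]
  [3] addr=0x39 blk=14 s=0: VC-HIT | VC [12]
  [4] addr=0x10 blk=4 s=0: MISS | VC [12, 14]
  [5] addr=0x33 blk=12 s=0: VC-HIT | VC [4, 14]
  [6] addr=0x11 blk=4 s=0: VC-HIT | VC [12, 14]
  [7] addr=0x31 blk=12 s=0: VC-HIT | VC [4, 14]
  [8] addr=0x30 blk=12 s=0: L1-HIT | VC [4, 14]
  [9] addr=0x30 blk=12 s=0: L1-HIT | VC [4, 14]
  [10] addr=0x33 blk=12 s=0: L1-HIT | VC [4, 14]
  [11] addr=0x31 blk=12 s=0: L1-HIT | VC [4, 14]
  [12] addr=0x13 blk=4 s=0: VC-HIT | VC [12, 14]

VC = [12, 14]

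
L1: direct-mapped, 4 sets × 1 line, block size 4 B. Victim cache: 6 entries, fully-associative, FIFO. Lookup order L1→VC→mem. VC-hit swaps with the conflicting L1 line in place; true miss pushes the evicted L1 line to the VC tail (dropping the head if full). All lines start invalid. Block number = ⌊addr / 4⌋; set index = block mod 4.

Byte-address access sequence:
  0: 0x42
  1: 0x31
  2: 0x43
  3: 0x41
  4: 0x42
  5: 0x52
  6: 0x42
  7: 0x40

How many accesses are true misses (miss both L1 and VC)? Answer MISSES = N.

MISSES = 3

  [0] addr=0x42 blk=16 s=0: MISS | VC []
  [1] addr=0x31 blk=12 s=0: MISS | VC [16]
  [2] addr=0x43 blk=16 s=0: VC-HIT | VC [12]
  [3] addr=0x41 blk=16 s=0: L1-HIT | VC [12]
  [4] addr=0x42 blk=16 s=0: L1-HIT | VC [12]
  [5] addr=0x52 blk=20 s=0: MISS | VC [12, 16]
  [6] addr=0x42 blk=16 s=0: VC-HIT | VC [12, 20]
  [7] addr=0x40 blk=16 s=0: L1-HIT | VC [12, 20]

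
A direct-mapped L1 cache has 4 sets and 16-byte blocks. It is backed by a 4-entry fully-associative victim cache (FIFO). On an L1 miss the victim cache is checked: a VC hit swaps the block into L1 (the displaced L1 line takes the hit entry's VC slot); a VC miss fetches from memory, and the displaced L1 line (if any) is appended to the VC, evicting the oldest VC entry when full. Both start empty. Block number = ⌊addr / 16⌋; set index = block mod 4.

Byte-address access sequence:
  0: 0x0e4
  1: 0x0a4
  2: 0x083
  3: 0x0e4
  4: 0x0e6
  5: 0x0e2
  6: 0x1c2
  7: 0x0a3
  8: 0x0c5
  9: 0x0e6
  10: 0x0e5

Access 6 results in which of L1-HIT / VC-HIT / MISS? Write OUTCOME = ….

#0 0xe4→b14/s2 MISS; vc=[]
#1 0xa4→b10/s2 MISS; vc=[14]
#2 0x83→b8/s0 MISS; vc=[14]
#3 0xe4→b14/s2 VC-HIT; vc=[10]
#4 0xe6→b14/s2 L1-HIT; vc=[10]
#5 0xe2→b14/s2 L1-HIT; vc=[10]
#6 0x1c2→b28/s0 MISS; vc=[10,8]
#7 0xa3→b10/s2 VC-HIT; vc=[14,8]
#8 0xc5→b12/s0 MISS; vc=[14,8,28]
#9 0xe6→b14/s2 VC-HIT; vc=[10,8,28]
#10 0xe5→b14/s2 L1-HIT; vc=[10,8,28]

OUTCOME = MISS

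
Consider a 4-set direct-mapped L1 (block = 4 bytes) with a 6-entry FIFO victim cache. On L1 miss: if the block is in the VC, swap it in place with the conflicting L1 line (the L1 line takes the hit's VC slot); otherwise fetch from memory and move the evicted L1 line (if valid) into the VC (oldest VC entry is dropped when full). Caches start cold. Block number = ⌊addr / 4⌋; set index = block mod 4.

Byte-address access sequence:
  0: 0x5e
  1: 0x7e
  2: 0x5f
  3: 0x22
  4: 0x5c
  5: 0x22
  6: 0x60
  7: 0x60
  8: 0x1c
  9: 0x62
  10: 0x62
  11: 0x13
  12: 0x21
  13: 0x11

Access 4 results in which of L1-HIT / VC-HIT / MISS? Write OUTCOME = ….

OUTCOME = L1-HIT

  [0] addr=0x5e blk=23 s=3: MISS | VC []
  [1] addr=0x7e blk=31 s=3: MISS | VC [23]
  [2] addr=0x5f blk=23 s=3: VC-HIT | VC [31]
  [3] addr=0x22 blk=8 s=0: MISS | VC [31]
  [4] addr=0x5c blk=23 s=3: L1-HIT | VC [31]
  [5] addr=0x22 blk=8 s=0: L1-HIT | VC [31]
  [6] addr=0x60 blk=24 s=0: MISS | VC [31, 8]
  [7] addr=0x60 blk=24 s=0: L1-HIT | VC [31, 8]
  [8] addr=0x1c blk=7 s=3: MISS | VC [31, 8, 23]
  [9] addr=0x62 blk=24 s=0: L1-HIT | VC [31, 8, 23]
  [10] addr=0x62 blk=24 s=0: L1-HIT | VC [31, 8, 23]
  [11] addr=0x13 blk=4 s=0: MISS | VC [31, 8, 23, 24]
  [12] addr=0x21 blk=8 s=0: VC-HIT | VC [31, 4, 23, 24]
  [13] addr=0x11 blk=4 s=0: VC-HIT | VC [31, 8, 23, 24]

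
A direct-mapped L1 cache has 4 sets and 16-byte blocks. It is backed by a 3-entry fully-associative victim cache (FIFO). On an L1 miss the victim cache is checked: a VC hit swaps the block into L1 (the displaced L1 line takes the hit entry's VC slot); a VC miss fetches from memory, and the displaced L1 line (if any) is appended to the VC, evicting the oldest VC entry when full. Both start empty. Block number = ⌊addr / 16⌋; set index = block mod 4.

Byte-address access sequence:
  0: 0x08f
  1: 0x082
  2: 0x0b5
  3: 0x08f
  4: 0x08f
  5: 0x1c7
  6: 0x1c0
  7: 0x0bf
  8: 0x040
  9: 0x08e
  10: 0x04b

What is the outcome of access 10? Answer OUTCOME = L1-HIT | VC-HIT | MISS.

OUTCOME = VC-HIT

#0 0x8f→b8/s0 MISS; vc=[]
#1 0x82→b8/s0 L1-HIT; vc=[]
#2 0xb5→b11/s3 MISS; vc=[]
#3 0x8f→b8/s0 L1-HIT; vc=[]
#4 0x8f→b8/s0 L1-HIT; vc=[]
#5 0x1c7→b28/s0 MISS; vc=[8]
#6 0x1c0→b28/s0 L1-HIT; vc=[8]
#7 0xbf→b11/s3 L1-HIT; vc=[8]
#8 0x40→b4/s0 MISS; vc=[8,28]
#9 0x8e→b8/s0 VC-HIT; vc=[4,28]
#10 0x4b→b4/s0 VC-HIT; vc=[8,28]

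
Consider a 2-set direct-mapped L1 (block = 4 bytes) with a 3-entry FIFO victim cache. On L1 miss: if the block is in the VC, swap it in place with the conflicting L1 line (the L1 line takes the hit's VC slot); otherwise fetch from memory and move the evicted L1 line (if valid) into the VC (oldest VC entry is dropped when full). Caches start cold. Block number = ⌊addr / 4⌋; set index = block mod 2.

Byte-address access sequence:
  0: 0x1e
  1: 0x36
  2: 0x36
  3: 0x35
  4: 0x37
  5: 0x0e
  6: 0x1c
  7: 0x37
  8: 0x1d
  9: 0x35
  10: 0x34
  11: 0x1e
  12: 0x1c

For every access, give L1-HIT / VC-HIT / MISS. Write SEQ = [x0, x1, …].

SEQ = [MISS, MISS, L1-HIT, L1-HIT, L1-HIT, MISS, VC-HIT, VC-HIT, VC-HIT, VC-HIT, L1-HIT, VC-HIT, L1-HIT]

  [0] addr=0x1e blk=7 s=1: MISS | VC []
  [1] addr=0x36 blk=13 s=1: MISS | VC [7]
  [2] addr=0x36 blk=13 s=1: L1-HIT | VC [7]
  [3] addr=0x35 blk=13 s=1: L1-HIT | VC [7]
  [4] addr=0x37 blk=13 s=1: L1-HIT | VC [7]
  [5] addr=0xe blk=3 s=1: MISS | VC [7, 13]
  [6] addr=0x1c blk=7 s=1: VC-HIT | VC [3, 13]
  [7] addr=0x37 blk=13 s=1: VC-HIT | VC [3, 7]
  [8] addr=0x1d blk=7 s=1: VC-HIT | VC [3, 13]
  [9] addr=0x35 blk=13 s=1: VC-HIT | VC [3, 7]
  [10] addr=0x34 blk=13 s=1: L1-HIT | VC [3, 7]
  [11] addr=0x1e blk=7 s=1: VC-HIT | VC [3, 13]
  [12] addr=0x1c blk=7 s=1: L1-HIT | VC [3, 13]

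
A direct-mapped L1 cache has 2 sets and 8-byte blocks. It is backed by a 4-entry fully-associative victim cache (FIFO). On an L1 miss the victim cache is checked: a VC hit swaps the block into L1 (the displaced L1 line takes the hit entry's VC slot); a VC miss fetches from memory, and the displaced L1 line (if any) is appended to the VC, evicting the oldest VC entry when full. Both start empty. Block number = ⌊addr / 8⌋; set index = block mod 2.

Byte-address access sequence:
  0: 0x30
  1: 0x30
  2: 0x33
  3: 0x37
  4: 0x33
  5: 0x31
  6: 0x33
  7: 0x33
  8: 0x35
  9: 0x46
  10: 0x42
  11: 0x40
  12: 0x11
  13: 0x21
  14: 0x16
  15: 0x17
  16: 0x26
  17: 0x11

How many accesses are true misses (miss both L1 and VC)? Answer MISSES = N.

  [0] addr=0x30 blk=6 s=0: MISS | VC []
  [1] addr=0x30 blk=6 s=0: L1-HIT | VC []
  [2] addr=0x33 blk=6 s=0: L1-HIT | VC []
  [3] addr=0x37 blk=6 s=0: L1-HIT | VC []
  [4] addr=0x33 blk=6 s=0: L1-HIT | VC []
  [5] addr=0x31 blk=6 s=0: L1-HIT | VC []
  [6] addr=0x33 blk=6 s=0: L1-HIT | VC []
  [7] addr=0x33 blk=6 s=0: L1-HIT | VC []
  [8] addr=0x35 blk=6 s=0: L1-HIT | VC []
  [9] addr=0x46 blk=8 s=0: MISS | VC [6]
  [10] addr=0x42 blk=8 s=0: L1-HIT | VC [6]
  [11] addr=0x40 blk=8 s=0: L1-HIT | VC [6]
  [12] addr=0x11 blk=2 s=0: MISS | VC [6, 8]
  [13] addr=0x21 blk=4 s=0: MISS | VC [6, 8, 2]
  [14] addr=0x16 blk=2 s=0: VC-HIT | VC [6, 8, 4]
  [15] addr=0x17 blk=2 s=0: L1-HIT | VC [6, 8, 4]
  [16] addr=0x26 blk=4 s=0: VC-HIT | VC [6, 8, 2]
  [17] addr=0x11 blk=2 s=0: VC-HIT | VC [6, 8, 4]

MISSES = 4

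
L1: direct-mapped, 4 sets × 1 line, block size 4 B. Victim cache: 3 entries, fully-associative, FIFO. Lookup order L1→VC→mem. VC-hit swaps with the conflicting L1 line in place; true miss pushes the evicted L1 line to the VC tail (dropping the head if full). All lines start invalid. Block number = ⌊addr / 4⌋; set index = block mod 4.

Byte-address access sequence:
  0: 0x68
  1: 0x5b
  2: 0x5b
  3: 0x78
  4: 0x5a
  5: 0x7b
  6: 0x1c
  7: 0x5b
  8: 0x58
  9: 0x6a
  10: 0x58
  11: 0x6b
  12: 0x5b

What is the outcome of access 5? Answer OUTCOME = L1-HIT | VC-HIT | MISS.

0: 0x68 (blk 26, set 2) → MISS  vc=[]
1: 0x5b (blk 22, set 2) → MISS  vc=[26]
2: 0x5b (blk 22, set 2) → L1-HIT  vc=[26]
3: 0x78 (blk 30, set 2) → MISS  vc=[26, 22]
4: 0x5a (blk 22, set 2) → VC-HIT  vc=[26, 30]
5: 0x7b (blk 30, set 2) → VC-HIT  vc=[26, 22]
6: 0x1c (blk 7, set 3) → MISS  vc=[26, 22]
7: 0x5b (blk 22, set 2) → VC-HIT  vc=[26, 30]
8: 0x58 (blk 22, set 2) → L1-HIT  vc=[26, 30]
9: 0x6a (blk 26, set 2) → VC-HIT  vc=[22, 30]
10: 0x58 (blk 22, set 2) → VC-HIT  vc=[26, 30]
11: 0x6b (blk 26, set 2) → VC-HIT  vc=[22, 30]
12: 0x5b (blk 22, set 2) → VC-HIT  vc=[26, 30]

OUTCOME = VC-HIT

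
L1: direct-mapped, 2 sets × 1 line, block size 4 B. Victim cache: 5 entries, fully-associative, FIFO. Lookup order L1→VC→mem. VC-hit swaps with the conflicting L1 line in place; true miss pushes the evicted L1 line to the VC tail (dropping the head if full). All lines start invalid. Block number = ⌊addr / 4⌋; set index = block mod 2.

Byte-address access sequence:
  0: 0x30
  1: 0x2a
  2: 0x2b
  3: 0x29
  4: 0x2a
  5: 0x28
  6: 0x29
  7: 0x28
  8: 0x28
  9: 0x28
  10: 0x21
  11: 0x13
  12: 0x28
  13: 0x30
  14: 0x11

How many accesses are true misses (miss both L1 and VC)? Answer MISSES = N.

MISSES = 4

  [0] addr=0x30 blk=12 s=0: MISS | VC []
  [1] addr=0x2a blk=10 s=0: MISS | VC [12]
  [2] addr=0x2b blk=10 s=0: L1-HIT | VC [12]
  [3] addr=0x29 blk=10 s=0: L1-HIT | VC [12]
  [4] addr=0x2a blk=10 s=0: L1-HIT | VC [12]
  [5] addr=0x28 blk=10 s=0: L1-HIT | VC [12]
  [6] addr=0x29 blk=10 s=0: L1-HIT | VC [12]
  [7] addr=0x28 blk=10 s=0: L1-HIT | VC [12]
  [8] addr=0x28 blk=10 s=0: L1-HIT | VC [12]
  [9] addr=0x28 blk=10 s=0: L1-HIT | VC [12]
  [10] addr=0x21 blk=8 s=0: MISS | VC [12, 10]
  [11] addr=0x13 blk=4 s=0: MISS | VC [12, 10, 8]
  [12] addr=0x28 blk=10 s=0: VC-HIT | VC [12, 4, 8]
  [13] addr=0x30 blk=12 s=0: VC-HIT | VC [10, 4, 8]
  [14] addr=0x11 blk=4 s=0: VC-HIT | VC [10, 12, 8]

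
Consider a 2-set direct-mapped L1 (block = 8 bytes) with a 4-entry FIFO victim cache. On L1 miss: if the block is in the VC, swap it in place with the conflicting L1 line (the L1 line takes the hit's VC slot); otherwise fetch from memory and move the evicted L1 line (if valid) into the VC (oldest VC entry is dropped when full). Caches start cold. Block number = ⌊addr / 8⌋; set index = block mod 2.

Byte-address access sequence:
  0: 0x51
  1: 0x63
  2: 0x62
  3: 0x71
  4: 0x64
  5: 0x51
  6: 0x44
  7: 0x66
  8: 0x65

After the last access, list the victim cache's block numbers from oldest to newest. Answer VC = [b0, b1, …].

#0 0x51→b10/s0 MISS; vc=[]
#1 0x63→b12/s0 MISS; vc=[10]
#2 0x62→b12/s0 L1-HIT; vc=[10]
#3 0x71→b14/s0 MISS; vc=[10,12]
#4 0x64→b12/s0 VC-HIT; vc=[10,14]
#5 0x51→b10/s0 VC-HIT; vc=[12,14]
#6 0x44→b8/s0 MISS; vc=[12,14,10]
#7 0x66→b12/s0 VC-HIT; vc=[8,14,10]
#8 0x65→b12/s0 L1-HIT; vc=[8,14,10]

VC = [8, 14, 10]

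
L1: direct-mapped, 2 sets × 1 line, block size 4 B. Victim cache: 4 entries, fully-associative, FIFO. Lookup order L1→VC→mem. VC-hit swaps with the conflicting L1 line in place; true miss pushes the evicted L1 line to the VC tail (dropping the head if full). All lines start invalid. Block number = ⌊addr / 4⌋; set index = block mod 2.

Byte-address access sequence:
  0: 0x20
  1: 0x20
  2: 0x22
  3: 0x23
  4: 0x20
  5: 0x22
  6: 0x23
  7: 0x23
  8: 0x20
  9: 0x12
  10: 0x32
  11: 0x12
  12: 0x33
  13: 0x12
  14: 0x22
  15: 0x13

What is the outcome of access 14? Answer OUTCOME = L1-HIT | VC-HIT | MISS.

0: 0x20 (blk 8, set 0) → MISS  vc=[]
1: 0x20 (blk 8, set 0) → L1-HIT  vc=[]
2: 0x22 (blk 8, set 0) → L1-HIT  vc=[]
3: 0x23 (blk 8, set 0) → L1-HIT  vc=[]
4: 0x20 (blk 8, set 0) → L1-HIT  vc=[]
5: 0x22 (blk 8, set 0) → L1-HIT  vc=[]
6: 0x23 (blk 8, set 0) → L1-HIT  vc=[]
7: 0x23 (blk 8, set 0) → L1-HIT  vc=[]
8: 0x20 (blk 8, set 0) → L1-HIT  vc=[]
9: 0x12 (blk 4, set 0) → MISS  vc=[8]
10: 0x32 (blk 12, set 0) → MISS  vc=[8, 4]
11: 0x12 (blk 4, set 0) → VC-HIT  vc=[8, 12]
12: 0x33 (blk 12, set 0) → VC-HIT  vc=[8, 4]
13: 0x12 (blk 4, set 0) → VC-HIT  vc=[8, 12]
14: 0x22 (blk 8, set 0) → VC-HIT  vc=[4, 12]
15: 0x13 (blk 4, set 0) → VC-HIT  vc=[8, 12]

OUTCOME = VC-HIT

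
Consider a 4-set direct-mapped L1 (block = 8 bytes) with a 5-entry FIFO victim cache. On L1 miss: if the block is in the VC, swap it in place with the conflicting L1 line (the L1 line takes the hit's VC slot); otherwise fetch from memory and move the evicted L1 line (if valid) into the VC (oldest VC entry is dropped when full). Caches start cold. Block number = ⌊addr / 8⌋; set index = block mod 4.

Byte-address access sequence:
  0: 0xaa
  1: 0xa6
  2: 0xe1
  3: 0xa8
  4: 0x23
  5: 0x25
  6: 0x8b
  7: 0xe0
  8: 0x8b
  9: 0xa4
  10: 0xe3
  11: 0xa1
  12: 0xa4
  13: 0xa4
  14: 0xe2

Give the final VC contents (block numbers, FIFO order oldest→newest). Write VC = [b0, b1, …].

VC = [20, 4, 21]

0: 0xaa (blk 21, set 1) → MISS  vc=[]
1: 0xa6 (blk 20, set 0) → MISS  vc=[]
2: 0xe1 (blk 28, set 0) → MISS  vc=[20]
3: 0xa8 (blk 21, set 1) → L1-HIT  vc=[20]
4: 0x23 (blk 4, set 0) → MISS  vc=[20, 28]
5: 0x25 (blk 4, set 0) → L1-HIT  vc=[20, 28]
6: 0x8b (blk 17, set 1) → MISS  vc=[20, 28, 21]
7: 0xe0 (blk 28, set 0) → VC-HIT  vc=[20, 4, 21]
8: 0x8b (blk 17, set 1) → L1-HIT  vc=[20, 4, 21]
9: 0xa4 (blk 20, set 0) → VC-HIT  vc=[28, 4, 21]
10: 0xe3 (blk 28, set 0) → VC-HIT  vc=[20, 4, 21]
11: 0xa1 (blk 20, set 0) → VC-HIT  vc=[28, 4, 21]
12: 0xa4 (blk 20, set 0) → L1-HIT  vc=[28, 4, 21]
13: 0xa4 (blk 20, set 0) → L1-HIT  vc=[28, 4, 21]
14: 0xe2 (blk 28, set 0) → VC-HIT  vc=[20, 4, 21]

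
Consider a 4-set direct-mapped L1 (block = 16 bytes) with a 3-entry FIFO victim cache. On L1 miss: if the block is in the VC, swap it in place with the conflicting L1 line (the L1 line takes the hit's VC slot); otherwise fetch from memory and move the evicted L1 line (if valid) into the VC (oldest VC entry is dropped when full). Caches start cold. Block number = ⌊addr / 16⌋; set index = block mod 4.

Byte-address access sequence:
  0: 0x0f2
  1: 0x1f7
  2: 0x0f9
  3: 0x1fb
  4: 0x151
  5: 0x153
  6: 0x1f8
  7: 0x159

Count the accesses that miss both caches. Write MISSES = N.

MISSES = 3

0: 0xf2 (blk 15, set 3) → MISS  vc=[]
1: 0x1f7 (blk 31, set 3) → MISS  vc=[15]
2: 0xf9 (blk 15, set 3) → VC-HIT  vc=[31]
3: 0x1fb (blk 31, set 3) → VC-HIT  vc=[15]
4: 0x151 (blk 21, set 1) → MISS  vc=[15]
5: 0x153 (blk 21, set 1) → L1-HIT  vc=[15]
6: 0x1f8 (blk 31, set 3) → L1-HIT  vc=[15]
7: 0x159 (blk 21, set 1) → L1-HIT  vc=[15]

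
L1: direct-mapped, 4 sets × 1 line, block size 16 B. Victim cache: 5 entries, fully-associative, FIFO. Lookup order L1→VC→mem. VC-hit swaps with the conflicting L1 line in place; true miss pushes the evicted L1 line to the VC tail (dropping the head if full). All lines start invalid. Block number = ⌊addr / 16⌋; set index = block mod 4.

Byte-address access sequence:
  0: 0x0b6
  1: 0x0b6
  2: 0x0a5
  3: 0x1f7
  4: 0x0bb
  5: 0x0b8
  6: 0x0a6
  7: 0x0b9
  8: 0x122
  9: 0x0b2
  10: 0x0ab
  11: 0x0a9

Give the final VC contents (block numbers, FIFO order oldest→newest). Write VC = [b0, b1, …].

#0 0xb6→b11/s3 MISS; vc=[]
#1 0xb6→b11/s3 L1-HIT; vc=[]
#2 0xa5→b10/s2 MISS; vc=[]
#3 0x1f7→b31/s3 MISS; vc=[11]
#4 0xbb→b11/s3 VC-HIT; vc=[31]
#5 0xb8→b11/s3 L1-HIT; vc=[31]
#6 0xa6→b10/s2 L1-HIT; vc=[31]
#7 0xb9→b11/s3 L1-HIT; vc=[31]
#8 0x122→b18/s2 MISS; vc=[31,10]
#9 0xb2→b11/s3 L1-HIT; vc=[31,10]
#10 0xab→b10/s2 VC-HIT; vc=[31,18]
#11 0xa9→b10/s2 L1-HIT; vc=[31,18]

VC = [31, 18]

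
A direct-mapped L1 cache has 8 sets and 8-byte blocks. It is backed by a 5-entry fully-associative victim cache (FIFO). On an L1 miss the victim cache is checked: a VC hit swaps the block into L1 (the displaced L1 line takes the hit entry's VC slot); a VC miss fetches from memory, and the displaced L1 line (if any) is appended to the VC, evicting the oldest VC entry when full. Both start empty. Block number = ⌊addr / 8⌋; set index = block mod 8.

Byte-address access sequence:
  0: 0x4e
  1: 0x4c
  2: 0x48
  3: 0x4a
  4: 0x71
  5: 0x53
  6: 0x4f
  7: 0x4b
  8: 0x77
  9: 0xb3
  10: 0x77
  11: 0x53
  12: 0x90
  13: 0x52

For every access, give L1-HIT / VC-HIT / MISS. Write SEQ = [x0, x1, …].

#0 0x4e→b9/s1 MISS; vc=[]
#1 0x4c→b9/s1 L1-HIT; vc=[]
#2 0x48→b9/s1 L1-HIT; vc=[]
#3 0x4a→b9/s1 L1-HIT; vc=[]
#4 0x71→b14/s6 MISS; vc=[]
#5 0x53→b10/s2 MISS; vc=[]
#6 0x4f→b9/s1 L1-HIT; vc=[]
#7 0x4b→b9/s1 L1-HIT; vc=[]
#8 0x77→b14/s6 L1-HIT; vc=[]
#9 0xb3→b22/s6 MISS; vc=[14]
#10 0x77→b14/s6 VC-HIT; vc=[22]
#11 0x53→b10/s2 L1-HIT; vc=[22]
#12 0x90→b18/s2 MISS; vc=[22,10]
#13 0x52→b10/s2 VC-HIT; vc=[22,18]

SEQ = [MISS, L1-HIT, L1-HIT, L1-HIT, MISS, MISS, L1-HIT, L1-HIT, L1-HIT, MISS, VC-HIT, L1-HIT, MISS, VC-HIT]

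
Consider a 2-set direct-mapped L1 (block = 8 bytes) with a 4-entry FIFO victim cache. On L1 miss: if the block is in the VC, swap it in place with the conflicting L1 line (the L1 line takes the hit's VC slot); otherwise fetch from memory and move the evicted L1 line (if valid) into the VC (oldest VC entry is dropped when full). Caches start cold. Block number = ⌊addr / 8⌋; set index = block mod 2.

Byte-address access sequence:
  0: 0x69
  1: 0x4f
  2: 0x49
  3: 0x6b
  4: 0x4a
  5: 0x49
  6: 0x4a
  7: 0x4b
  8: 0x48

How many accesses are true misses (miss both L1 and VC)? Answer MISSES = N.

MISSES = 2

  [0] addr=0x69 blk=13 s=1: MISS | VC []
  [1] addr=0x4f blk=9 s=1: MISS | VC [13]
  [2] addr=0x49 blk=9 s=1: L1-HIT | VC [13]
  [3] addr=0x6b blk=13 s=1: VC-HIT | VC [9]
  [4] addr=0x4a blk=9 s=1: VC-HIT | VC [13]
  [5] addr=0x49 blk=9 s=1: L1-HIT | VC [13]
  [6] addr=0x4a blk=9 s=1: L1-HIT | VC [13]
  [7] addr=0x4b blk=9 s=1: L1-HIT | VC [13]
  [8] addr=0x48 blk=9 s=1: L1-HIT | VC [13]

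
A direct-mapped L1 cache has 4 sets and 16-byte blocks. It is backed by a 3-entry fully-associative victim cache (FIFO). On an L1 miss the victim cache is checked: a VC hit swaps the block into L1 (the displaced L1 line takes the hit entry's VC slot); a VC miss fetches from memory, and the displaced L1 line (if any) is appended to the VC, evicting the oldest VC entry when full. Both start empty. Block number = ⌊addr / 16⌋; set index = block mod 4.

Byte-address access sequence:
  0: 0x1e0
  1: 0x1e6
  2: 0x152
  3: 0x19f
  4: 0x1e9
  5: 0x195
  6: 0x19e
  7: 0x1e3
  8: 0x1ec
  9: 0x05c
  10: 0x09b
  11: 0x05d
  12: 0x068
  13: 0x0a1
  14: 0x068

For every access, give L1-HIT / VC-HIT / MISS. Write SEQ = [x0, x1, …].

  [0] addr=0x1e0 blk=30 s=2: MISS | VC []
  [1] addr=0x1e6 blk=30 s=2: L1-HIT | VC []
  [2] addr=0x152 blk=21 s=1: MISS | VC []
  [3] addr=0x19f blk=25 s=1: MISS | VC [21]
  [4] addr=0x1e9 blk=30 s=2: L1-HIT | VC [21]
  [5] addr=0x195 blk=25 s=1: L1-HIT | VC [21]
  [6] addr=0x19e blk=25 s=1: L1-HIT | VC [21]
  [7] addr=0x1e3 blk=30 s=2: L1-HIT | VC [21]
  [8] addr=0x1ec blk=30 s=2: L1-HIT | VC [21]
  [9] addr=0x5c blk=5 s=1: MISS | VC [21, 25]
  [10] addr=0x9b blk=9 s=1: MISS | VC [21, 25, 5]
  [11] addr=0x5d blk=5 s=1: VC-HIT | VC [21, 25, 9]
  [12] addr=0x68 blk=6 s=2: MISS | VC [25, 9, 30]
  [13] addr=0xa1 blk=10 s=2: MISS | VC [9, 30, 6]
  [14] addr=0x68 blk=6 s=2: VC-HIT | VC [9, 30, 10]

SEQ = [MISS, L1-HIT, MISS, MISS, L1-HIT, L1-HIT, L1-HIT, L1-HIT, L1-HIT, MISS, MISS, VC-HIT, MISS, MISS, VC-HIT]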